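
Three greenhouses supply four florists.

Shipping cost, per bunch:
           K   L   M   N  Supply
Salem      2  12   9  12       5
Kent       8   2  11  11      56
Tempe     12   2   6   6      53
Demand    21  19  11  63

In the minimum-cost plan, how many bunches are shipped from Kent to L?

Optimal shipments:
  Salem to K: 5 × 2 = 10
  Kent to K: 16 × 8 = 128
  Kent to L: 19 × 2 = 38
  Kent to N: 21 × 11 = 231
  Tempe to M: 11 × 6 = 66
  Tempe to N: 42 × 6 = 252
Total cost = 725.
So Kent→L carries 19 bunches.

19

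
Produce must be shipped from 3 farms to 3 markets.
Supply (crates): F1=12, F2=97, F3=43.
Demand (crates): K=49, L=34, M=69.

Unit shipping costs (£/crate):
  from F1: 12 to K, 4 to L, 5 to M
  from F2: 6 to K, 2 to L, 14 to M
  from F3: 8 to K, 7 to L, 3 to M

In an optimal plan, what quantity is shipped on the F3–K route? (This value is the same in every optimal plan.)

0

The minimum-cost plan:
  F1→M: 12 × £5 = £60
  F2→K: 49 × £6 = £294
  F2→L: 34 × £2 = £68
  F2→M: 14 × £14 = £196
  F3→M: 43 × £3 = £129
Total cost = £747.
The route F3→K is not used.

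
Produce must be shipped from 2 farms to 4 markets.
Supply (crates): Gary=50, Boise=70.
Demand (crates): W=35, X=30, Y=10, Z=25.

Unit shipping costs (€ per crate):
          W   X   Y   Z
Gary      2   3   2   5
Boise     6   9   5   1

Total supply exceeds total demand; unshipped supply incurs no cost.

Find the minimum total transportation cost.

295

A cheapest plan:
  Gary to W: 20 × €2 = €40
  Gary to X: 30 × €3 = €90
  Boise to W: 15 × €6 = €90
  Boise to Y: 10 × €5 = €50
  Boise to Z: 25 × €1 = €25
Total = 40 + 90 + 90 + 50 + 25 = €295.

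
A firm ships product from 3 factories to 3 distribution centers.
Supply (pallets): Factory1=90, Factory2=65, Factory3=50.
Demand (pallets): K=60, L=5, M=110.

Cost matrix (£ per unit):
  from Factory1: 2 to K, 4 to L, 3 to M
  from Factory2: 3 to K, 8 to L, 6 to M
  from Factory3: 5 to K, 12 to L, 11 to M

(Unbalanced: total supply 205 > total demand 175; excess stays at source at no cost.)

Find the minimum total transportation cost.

645

A cheapest plan:
  Factory1–L: 5 pallets
  Factory1–M: 85 pallets
  Factory2–K: 40 pallets
  Factory2–M: 25 pallets
  Factory3–K: 20 pallets
Total cost = £645.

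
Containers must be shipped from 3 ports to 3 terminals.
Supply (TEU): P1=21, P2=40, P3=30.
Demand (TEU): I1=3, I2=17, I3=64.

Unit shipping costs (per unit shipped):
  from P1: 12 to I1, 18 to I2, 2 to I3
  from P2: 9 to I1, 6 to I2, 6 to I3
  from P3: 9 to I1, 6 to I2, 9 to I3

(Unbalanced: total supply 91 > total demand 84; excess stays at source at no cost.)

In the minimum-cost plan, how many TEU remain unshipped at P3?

7

Minimum-cost shipments:
  P1 to I3: 21 × 2 = 42
  P2 to I3: 40 × 6 = 240
  P3 to I1: 3 × 9 = 27
  P3 to I2: 17 × 6 = 102
  P3 to I3: 3 × 9 = 27
Total cost = 438.
P3 ships 23 of its 30, leaving 7.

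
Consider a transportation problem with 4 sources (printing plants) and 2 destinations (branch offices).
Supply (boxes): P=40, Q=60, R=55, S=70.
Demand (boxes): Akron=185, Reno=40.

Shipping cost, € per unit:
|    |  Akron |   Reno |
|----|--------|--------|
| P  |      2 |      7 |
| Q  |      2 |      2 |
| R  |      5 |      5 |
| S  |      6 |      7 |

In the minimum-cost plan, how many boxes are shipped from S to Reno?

Solving gives:
  P->Akron: 40 × €2 = €80
  Q->Akron: 20 × €2 = €40
  Q->Reno: 40 × €2 = €80
  R->Akron: 55 × €5 = €275
  S->Akron: 70 × €6 = €420
Total cost = €895.
The route S→Reno is not used.

0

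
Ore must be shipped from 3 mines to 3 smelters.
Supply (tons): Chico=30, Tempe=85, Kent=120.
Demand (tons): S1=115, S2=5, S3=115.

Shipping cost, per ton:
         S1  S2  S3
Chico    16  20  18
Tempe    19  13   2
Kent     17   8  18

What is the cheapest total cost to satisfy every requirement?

2675

One minimum-cost allocation:
  Chico–S1: 30 × 16 = 480
  Tempe–S3: 85 × 2 = 170
  Kent–S1: 85 × 17 = 1445
  Kent–S2: 5 × 8 = 40
  Kent–S3: 30 × 18 = 540
Total = 480 + 170 + 1445 + 40 + 540 = 2675.
(Supply check: Chico ships 30; Tempe ships 85; Kent ships 120.)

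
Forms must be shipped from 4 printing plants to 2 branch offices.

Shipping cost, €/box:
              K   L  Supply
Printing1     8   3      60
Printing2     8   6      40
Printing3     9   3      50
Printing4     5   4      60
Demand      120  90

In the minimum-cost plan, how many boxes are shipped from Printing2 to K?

40

The minimum-cost plan:
  Printing1->K: 20 boxes
  Printing1->L: 40 boxes
  Printing2->K: 40 boxes
  Printing3->L: 50 boxes
  Printing4->K: 60 boxes
Total cost = €1050.
So Printing2→K carries 40 boxes.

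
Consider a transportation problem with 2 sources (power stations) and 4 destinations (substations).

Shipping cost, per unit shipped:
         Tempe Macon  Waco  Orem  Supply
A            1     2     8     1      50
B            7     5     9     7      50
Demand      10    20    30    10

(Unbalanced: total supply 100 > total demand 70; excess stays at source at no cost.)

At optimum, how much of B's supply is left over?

Minimum-cost shipments:
  A->Tempe: 10 MWh
  A->Macon: 20 MWh
  A->Waco: 10 MWh
  A->Orem: 10 MWh
  B->Waco: 20 MWh
Total cost = 320.
B ships 20 of its 50, leaving 30.

30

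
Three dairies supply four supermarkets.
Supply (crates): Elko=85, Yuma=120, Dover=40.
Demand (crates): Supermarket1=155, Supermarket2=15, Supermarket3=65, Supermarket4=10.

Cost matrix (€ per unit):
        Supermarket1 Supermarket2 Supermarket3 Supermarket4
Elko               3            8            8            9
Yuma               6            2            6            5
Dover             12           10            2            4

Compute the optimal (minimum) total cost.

985

A cheapest plan:
  Elko–Supermarket1: 85 × €3 = €255
  Yuma–Supermarket1: 70 × €6 = €420
  Yuma–Supermarket2: 15 × €2 = €30
  Yuma–Supermarket3: 25 × €6 = €150
  Yuma–Supermarket4: 10 × €5 = €50
  Dover–Supermarket3: 40 × €2 = €80
Total = 255 + 420 + 30 + 150 + 50 + 80 = €985.
(Supply check: Elko ships 85; Yuma ships 120; Dover ships 40.)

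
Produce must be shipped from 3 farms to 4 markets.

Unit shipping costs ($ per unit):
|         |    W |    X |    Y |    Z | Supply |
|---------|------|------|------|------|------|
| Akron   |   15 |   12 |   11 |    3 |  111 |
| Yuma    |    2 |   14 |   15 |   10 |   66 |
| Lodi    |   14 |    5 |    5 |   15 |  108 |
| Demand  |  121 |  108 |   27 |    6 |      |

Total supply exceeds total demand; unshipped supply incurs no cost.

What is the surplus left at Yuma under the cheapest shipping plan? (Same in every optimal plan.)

Minimum-cost shipments:
  Akron to W: 55 crates
  Akron to Y: 27 crates
  Akron to Z: 6 crates
  Yuma to W: 66 crates
  Lodi to X: 108 crates
Total cost = $1812.
Yuma ships 66 of its 66, leaving 0.

0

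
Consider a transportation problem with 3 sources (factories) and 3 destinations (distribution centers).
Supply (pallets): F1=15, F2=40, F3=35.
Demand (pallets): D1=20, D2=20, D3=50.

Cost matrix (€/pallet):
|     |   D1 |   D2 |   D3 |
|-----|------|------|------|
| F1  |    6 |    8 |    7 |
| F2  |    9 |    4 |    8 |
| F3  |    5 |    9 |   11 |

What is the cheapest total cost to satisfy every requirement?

A cheapest plan:
  F1 to D3: 15 × €7 = €105
  F2 to D2: 20 × €4 = €80
  F2 to D3: 20 × €8 = €160
  F3 to D1: 20 × €5 = €100
  F3 to D3: 15 × €11 = €165
Total = 105 + 80 + 160 + 100 + 165 = €610.

610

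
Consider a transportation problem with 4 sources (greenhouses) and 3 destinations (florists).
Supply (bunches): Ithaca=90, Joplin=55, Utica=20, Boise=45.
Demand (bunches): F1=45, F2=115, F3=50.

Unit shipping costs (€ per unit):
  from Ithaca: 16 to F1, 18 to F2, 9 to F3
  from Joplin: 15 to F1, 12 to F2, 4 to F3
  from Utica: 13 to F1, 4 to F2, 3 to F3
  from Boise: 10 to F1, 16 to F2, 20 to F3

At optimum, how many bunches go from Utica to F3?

0

Optimal shipments:
  Ithaca to F2: 40 × €18 = €720
  Ithaca to F3: 50 × €9 = €450
  Joplin to F2: 55 × €12 = €660
  Utica to F2: 20 × €4 = €80
  Boise to F1: 45 × €10 = €450
Total cost = €2360.
The route Utica→F3 is not used.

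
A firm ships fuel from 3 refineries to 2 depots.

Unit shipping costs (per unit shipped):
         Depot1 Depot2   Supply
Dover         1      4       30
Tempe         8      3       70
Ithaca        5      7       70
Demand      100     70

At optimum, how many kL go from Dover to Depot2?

Solving gives:
  Dover->Depot1: 30 × 1 = 30
  Tempe->Depot2: 70 × 3 = 210
  Ithaca->Depot1: 70 × 5 = 350
Total cost = 590.
The route Dover→Depot2 is not used.

0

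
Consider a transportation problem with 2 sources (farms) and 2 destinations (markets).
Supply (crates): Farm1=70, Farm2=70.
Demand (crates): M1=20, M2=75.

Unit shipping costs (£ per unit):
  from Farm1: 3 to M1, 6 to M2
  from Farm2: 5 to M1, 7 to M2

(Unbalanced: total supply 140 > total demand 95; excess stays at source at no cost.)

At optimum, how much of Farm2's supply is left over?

Minimum-cost shipments:
  Farm1 to M1: 20 × £3 = £60
  Farm1 to M2: 50 × £6 = £300
  Farm2 to M2: 25 × £7 = £175
Total cost = £535.
Farm2 ships 25 of its 70, leaving 45.

45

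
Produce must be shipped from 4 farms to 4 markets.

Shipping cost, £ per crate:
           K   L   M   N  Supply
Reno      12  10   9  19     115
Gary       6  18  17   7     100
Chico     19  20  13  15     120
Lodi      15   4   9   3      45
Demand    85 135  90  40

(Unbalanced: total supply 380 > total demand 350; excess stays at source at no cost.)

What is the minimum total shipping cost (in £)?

An optimal shipping plan:
  Reno–L: 115 crates
  Gary–K: 85 crates
  Gary–N: 15 crates
  Chico–M: 90 crates
  Lodi–L: 20 crates
  Lodi–N: 25 crates
Total cost = £3090.

3090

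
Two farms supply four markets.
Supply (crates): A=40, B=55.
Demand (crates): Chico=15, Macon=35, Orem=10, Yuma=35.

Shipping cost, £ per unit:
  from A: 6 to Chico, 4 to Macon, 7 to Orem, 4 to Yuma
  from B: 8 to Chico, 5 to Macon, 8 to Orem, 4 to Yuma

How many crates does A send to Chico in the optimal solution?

Solving gives:
  A->Chico: 15 crates
  A->Macon: 25 crates
  B->Macon: 10 crates
  B->Orem: 10 crates
  B->Yuma: 35 crates
Total cost = £460.
So A→Chico carries 15 crates.

15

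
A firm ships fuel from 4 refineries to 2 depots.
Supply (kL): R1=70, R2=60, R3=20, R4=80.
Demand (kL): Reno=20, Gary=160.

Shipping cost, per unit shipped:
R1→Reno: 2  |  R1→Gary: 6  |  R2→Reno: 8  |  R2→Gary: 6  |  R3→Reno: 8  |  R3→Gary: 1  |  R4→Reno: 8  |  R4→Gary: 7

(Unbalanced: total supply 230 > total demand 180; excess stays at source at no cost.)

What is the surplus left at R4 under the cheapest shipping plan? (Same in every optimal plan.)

50

Minimum-cost shipments:
  R1 to Reno: 20 × 2 = 40
  R1 to Gary: 50 × 6 = 300
  R2 to Gary: 60 × 6 = 360
  R3 to Gary: 20 × 1 = 20
  R4 to Gary: 30 × 7 = 210
Total cost = 930.
R4 ships 30 of its 80, leaving 50.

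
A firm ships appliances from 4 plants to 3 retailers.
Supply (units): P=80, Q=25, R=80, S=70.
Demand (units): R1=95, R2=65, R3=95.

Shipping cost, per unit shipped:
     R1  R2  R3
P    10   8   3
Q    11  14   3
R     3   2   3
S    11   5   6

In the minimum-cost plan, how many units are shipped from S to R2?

Solving gives:
  P–R1: 10 units
  P–R3: 70 units
  Q–R3: 25 units
  R–R1: 80 units
  S–R1: 5 units
  S–R2: 65 units
Total cost = 1005.
So S→R2 carries 65 units.

65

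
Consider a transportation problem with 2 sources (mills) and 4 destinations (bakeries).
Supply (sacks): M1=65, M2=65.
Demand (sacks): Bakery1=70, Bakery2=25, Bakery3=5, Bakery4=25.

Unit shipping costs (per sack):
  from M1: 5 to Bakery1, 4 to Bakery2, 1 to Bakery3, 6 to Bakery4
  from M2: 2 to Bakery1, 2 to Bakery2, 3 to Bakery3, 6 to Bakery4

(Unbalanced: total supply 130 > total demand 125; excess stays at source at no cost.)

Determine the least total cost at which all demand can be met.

One minimum-cost allocation:
  M1–Bakery1: 5 sacks
  M1–Bakery2: 25 sacks
  M1–Bakery3: 5 sacks
  M1–Bakery4: 25 sacks
  M2–Bakery1: 65 sacks
Total cost = 410.
(Supply check: M1 ships 60; M2 ships 65.)

410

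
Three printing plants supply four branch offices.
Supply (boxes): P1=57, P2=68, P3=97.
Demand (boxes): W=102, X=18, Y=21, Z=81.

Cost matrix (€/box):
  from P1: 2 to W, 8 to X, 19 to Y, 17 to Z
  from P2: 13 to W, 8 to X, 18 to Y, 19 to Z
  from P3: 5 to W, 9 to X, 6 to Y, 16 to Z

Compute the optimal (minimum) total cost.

A cheapest plan:
  P1 to W: 57 × €2 = €114
  P2 to X: 18 × €8 = €144
  P2 to Z: 50 × €19 = €950
  P3 to W: 45 × €5 = €225
  P3 to Y: 21 × €6 = €126
  P3 to Z: 31 × €16 = €496
Total = 114 + 144 + 950 + 225 + 126 + 496 = €2055.

2055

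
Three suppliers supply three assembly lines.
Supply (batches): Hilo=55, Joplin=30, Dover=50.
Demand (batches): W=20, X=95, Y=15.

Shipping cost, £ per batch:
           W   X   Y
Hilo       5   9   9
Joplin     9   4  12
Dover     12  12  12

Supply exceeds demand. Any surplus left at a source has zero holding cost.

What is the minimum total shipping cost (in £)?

Optimal allocation:
  Hilo to W: 20 × £5 = £100
  Hilo to X: 35 × £9 = £315
  Joplin to X: 30 × £4 = £120
  Dover to X: 30 × £12 = £360
  Dover to Y: 15 × £12 = £180
Total = 100 + 315 + 120 + 360 + 180 = £1075.

1075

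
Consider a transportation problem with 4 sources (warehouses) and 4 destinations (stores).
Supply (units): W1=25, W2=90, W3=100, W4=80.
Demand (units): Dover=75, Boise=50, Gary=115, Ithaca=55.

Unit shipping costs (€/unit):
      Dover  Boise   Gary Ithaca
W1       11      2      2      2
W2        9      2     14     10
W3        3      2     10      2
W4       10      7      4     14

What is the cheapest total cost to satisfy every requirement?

An optimal shipping plan:
  W1–Gary: 25 × €2 = €50
  W2–Dover: 30 × €9 = €270
  W2–Boise: 50 × €2 = €100
  W2–Gary: 10 × €14 = €140
  W3–Dover: 45 × €3 = €135
  W3–Ithaca: 55 × €2 = €110
  W4–Gary: 80 × €4 = €320
Total = 50 + 270 + 100 + 140 + 135 + 110 + 320 = €1125.
(Supply check: W1 ships 25; W2 ships 90; W3 ships 100; W4 ships 80.)

1125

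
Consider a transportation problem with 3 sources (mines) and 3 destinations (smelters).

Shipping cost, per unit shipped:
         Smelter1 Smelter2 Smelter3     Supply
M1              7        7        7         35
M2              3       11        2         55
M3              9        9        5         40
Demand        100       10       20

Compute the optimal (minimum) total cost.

Optimal allocation:
  M1–Smelter1: 25 tons
  M1–Smelter2: 10 tons
  M2–Smelter1: 55 tons
  M3–Smelter1: 20 tons
  M3–Smelter3: 20 tons
Total cost = 690.
(Supply check: M1 ships 35; M2 ships 55; M3 ships 40.)

690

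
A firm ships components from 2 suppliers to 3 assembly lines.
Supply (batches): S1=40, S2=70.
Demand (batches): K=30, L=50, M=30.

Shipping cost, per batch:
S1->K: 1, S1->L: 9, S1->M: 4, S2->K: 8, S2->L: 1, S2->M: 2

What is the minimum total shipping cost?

A cheapest plan:
  S1 to K: 30 × 1 = 30
  S1 to M: 10 × 4 = 40
  S2 to L: 50 × 1 = 50
  S2 to M: 20 × 2 = 40
Total = 30 + 40 + 50 + 40 = 160.

160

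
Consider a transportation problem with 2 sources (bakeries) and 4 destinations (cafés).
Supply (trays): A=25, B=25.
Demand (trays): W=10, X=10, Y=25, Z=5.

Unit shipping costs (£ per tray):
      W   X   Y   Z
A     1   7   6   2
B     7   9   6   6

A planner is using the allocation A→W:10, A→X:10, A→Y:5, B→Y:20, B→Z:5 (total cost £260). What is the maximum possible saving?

Current plan cost = 10·1 + 10·7 + 5·6 + 20·6 + 5·6 = £260.
Optimal plan:
  A–W: 10 trays
  A–X: 10 trays
  A–Z: 5 trays
  B–Y: 25 trays
Optimal cost = £240.
Saving = 260 − 240 = £20.

20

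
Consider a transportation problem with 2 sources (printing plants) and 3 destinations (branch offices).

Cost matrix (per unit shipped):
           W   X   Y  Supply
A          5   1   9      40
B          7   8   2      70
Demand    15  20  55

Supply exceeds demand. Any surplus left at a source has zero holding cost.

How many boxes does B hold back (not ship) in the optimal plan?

15

An optimal plan:
  A to W: 15 × 5 = 75
  A to X: 20 × 1 = 20
  B to Y: 55 × 2 = 110
Total cost = 205.
B ships 55 of its 70, leaving 15.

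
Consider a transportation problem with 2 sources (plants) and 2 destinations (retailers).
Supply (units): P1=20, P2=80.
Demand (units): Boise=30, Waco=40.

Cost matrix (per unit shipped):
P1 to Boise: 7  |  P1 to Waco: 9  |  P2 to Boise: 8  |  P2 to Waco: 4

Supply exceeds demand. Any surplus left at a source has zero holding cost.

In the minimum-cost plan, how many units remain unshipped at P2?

Minimum-cost shipments:
  P1–Boise: 20 units
  P2–Boise: 10 units
  P2–Waco: 40 units
Total cost = 380.
P2 ships 50 of its 80, leaving 30.

30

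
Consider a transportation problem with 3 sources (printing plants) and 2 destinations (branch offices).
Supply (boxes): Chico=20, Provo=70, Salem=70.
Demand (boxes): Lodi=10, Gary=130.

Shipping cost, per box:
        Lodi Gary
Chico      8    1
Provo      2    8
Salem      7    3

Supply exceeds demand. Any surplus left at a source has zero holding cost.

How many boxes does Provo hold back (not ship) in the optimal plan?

Minimum-cost shipments:
  Chico to Gary: 20 × 1 = 20
  Provo to Lodi: 10 × 2 = 20
  Provo to Gary: 40 × 8 = 320
  Salem to Gary: 70 × 3 = 210
Total cost = 570.
Provo ships 50 of its 70, leaving 20.

20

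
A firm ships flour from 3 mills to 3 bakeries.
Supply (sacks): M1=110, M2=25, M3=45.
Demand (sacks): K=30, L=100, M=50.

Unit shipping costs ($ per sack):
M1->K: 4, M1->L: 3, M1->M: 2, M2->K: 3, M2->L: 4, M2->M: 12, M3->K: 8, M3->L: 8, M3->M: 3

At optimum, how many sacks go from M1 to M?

Optimal shipments:
  M1→K: 5 × $4 = $20
  M1→L: 100 × $3 = $300
  M1→M: 5 × $2 = $10
  M2→K: 25 × $3 = $75
  M3→M: 45 × $3 = $135
Total cost = $540.
So M1→M carries 5 sacks.

5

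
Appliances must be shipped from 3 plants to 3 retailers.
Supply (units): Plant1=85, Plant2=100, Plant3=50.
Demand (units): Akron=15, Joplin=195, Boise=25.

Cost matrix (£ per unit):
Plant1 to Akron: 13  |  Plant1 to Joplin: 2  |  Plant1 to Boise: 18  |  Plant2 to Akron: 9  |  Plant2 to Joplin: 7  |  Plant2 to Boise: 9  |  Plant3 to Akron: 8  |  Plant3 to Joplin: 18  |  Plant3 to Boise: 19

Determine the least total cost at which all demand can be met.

Optimal allocation:
  Plant1–Joplin: 85 × £2 = £170
  Plant2–Joplin: 100 × £7 = £700
  Plant3–Akron: 15 × £8 = £120
  Plant3–Joplin: 10 × £18 = £180
  Plant3–Boise: 25 × £19 = £475
Total = 170 + 700 + 120 + 180 + 475 = £1645.
(Supply check: Plant1 ships 85; Plant2 ships 100; Plant3 ships 50.)

1645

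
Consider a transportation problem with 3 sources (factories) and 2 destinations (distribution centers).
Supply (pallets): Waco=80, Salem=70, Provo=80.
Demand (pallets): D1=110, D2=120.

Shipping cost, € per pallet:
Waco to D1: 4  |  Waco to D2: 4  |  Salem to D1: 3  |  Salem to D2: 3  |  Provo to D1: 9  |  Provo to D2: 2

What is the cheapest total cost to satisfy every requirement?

Optimal allocation:
  Waco->D1: 80 × €4 = €320
  Salem->D1: 30 × €3 = €90
  Salem->D2: 40 × €3 = €120
  Provo->D2: 80 × €2 = €160
Total = 320 + 90 + 120 + 160 = €690.

690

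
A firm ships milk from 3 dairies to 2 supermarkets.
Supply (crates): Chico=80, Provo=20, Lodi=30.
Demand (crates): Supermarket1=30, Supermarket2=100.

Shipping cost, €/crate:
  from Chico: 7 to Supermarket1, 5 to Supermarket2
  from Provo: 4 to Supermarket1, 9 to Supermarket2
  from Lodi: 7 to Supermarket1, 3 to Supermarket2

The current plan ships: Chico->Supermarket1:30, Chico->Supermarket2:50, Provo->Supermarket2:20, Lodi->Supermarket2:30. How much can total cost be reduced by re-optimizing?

140

Current plan cost = 30·7 + 50·5 + 20·9 + 30·3 = €730.
Optimal plan:
  Chico to Supermarket1: 10 × €7 = €70
  Chico to Supermarket2: 70 × €5 = €350
  Provo to Supermarket1: 20 × €4 = €80
  Lodi to Supermarket2: 30 × €3 = €90
Optimal cost = €590.
Saving = 730 − 590 = €140.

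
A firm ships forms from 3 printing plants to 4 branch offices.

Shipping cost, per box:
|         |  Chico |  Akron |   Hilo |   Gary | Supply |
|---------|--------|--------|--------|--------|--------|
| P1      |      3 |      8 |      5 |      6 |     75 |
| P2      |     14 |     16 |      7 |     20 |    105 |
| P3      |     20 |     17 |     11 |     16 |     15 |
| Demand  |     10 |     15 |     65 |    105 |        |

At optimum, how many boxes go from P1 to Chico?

The minimum-cost plan:
  P1->Gary: 75 × 6 = 450
  P2->Chico: 10 × 14 = 140
  P2->Akron: 15 × 16 = 240
  P2->Hilo: 65 × 7 = 455
  P2->Gary: 15 × 20 = 300
  P3->Gary: 15 × 16 = 240
Total cost = 1825.
The route P1→Chico is not used.

0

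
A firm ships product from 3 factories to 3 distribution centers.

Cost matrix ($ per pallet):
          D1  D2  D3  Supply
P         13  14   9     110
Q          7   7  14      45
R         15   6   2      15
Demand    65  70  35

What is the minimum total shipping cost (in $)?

1705

One minimum-cost allocation:
  P–D1: 65 pallets
  P–D2: 10 pallets
  P–D3: 35 pallets
  Q–D2: 45 pallets
  R–D2: 15 pallets
Total cost = $1705.
(Supply check: P ships 110; Q ships 45; R ships 15.)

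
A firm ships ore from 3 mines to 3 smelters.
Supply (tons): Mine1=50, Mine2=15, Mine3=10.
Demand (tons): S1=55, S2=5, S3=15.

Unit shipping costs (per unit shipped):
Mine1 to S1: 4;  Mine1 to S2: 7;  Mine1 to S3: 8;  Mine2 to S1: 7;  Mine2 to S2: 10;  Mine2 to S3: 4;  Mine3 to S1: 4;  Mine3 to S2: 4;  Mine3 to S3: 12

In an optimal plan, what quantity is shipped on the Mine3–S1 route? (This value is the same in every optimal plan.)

5

Solving gives:
  Mine1->S1: 50 tons
  Mine2->S3: 15 tons
  Mine3->S1: 5 tons
  Mine3->S2: 5 tons
Total cost = 300.
So Mine3→S1 carries 5 tons.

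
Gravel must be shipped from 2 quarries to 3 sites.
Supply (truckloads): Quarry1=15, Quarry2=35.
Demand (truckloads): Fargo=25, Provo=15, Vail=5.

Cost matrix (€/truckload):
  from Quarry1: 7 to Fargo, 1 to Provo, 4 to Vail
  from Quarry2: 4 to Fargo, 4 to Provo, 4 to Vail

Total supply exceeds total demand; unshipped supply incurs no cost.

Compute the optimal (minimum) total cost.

135

An optimal shipping plan:
  Quarry1 to Provo: 15 × €1 = €15
  Quarry2 to Fargo: 25 × €4 = €100
  Quarry2 to Vail: 5 × €4 = €20
Total = 15 + 100 + 20 = €135.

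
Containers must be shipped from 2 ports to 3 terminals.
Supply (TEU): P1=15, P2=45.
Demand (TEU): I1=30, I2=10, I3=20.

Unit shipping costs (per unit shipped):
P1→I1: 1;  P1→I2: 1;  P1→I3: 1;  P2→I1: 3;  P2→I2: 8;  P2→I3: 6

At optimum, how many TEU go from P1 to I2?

10

Optimal shipments:
  P1 to I2: 10 × 1 = 10
  P1 to I3: 5 × 1 = 5
  P2 to I1: 30 × 3 = 90
  P2 to I3: 15 × 6 = 90
Total cost = 195.
So P1→I2 carries 10 TEU.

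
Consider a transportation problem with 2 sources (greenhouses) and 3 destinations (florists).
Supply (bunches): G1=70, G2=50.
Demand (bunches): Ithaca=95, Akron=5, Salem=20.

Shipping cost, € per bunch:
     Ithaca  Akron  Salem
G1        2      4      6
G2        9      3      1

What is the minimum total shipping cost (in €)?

400

An optimal shipping plan:
  G1→Ithaca: 70 × €2 = €140
  G2→Ithaca: 25 × €9 = €225
  G2→Akron: 5 × €3 = €15
  G2→Salem: 20 × €1 = €20
Total = 140 + 225 + 15 + 20 = €400.
(Supply check: G1 ships 70; G2 ships 50.)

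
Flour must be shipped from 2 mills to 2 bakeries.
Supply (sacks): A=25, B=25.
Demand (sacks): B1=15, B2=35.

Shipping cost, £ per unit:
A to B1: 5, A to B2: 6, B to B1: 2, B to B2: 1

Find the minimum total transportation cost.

An optimal shipping plan:
  A to B1: 15 × £5 = £75
  A to B2: 10 × £6 = £60
  B to B2: 25 × £1 = £25
Total = 75 + 60 + 25 = £160.

160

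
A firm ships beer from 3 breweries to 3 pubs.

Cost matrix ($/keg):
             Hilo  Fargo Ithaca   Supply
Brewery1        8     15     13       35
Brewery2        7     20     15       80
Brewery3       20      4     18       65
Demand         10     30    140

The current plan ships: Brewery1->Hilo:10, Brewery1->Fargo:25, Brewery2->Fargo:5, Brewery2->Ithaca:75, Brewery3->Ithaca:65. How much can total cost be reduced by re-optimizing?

525

Current plan cost = 10·8 + 25·15 + 5·20 + 75·15 + 65·18 = $2850.
Optimal plan:
  Brewery1->Ithaca: 35 × $13 = $455
  Brewery2->Hilo: 10 × $7 = $70
  Brewery2->Ithaca: 70 × $15 = $1050
  Brewery3->Fargo: 30 × $4 = $120
  Brewery3->Ithaca: 35 × $18 = $630
Optimal cost = $2325.
Saving = 2850 − 2325 = $525.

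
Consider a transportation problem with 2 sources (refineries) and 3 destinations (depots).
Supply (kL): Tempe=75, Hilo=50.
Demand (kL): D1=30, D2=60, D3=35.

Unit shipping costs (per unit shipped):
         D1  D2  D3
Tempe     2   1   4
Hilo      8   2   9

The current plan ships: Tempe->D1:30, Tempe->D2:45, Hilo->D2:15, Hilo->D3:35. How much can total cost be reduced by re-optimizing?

Current plan cost = 30·2 + 45·1 + 15·2 + 35·9 = 450.
Optimal plan:
  Tempe→D1: 30 × 2 = 60
  Tempe→D2: 10 × 1 = 10
  Tempe→D3: 35 × 4 = 140
  Hilo→D2: 50 × 2 = 100
Optimal cost = 310.
Saving = 450 − 310 = 140.

140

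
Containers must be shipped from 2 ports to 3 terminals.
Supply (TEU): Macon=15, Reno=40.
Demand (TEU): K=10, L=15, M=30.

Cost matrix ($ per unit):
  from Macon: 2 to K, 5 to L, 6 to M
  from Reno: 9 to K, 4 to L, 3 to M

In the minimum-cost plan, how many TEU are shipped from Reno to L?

10

Solving gives:
  Macon→K: 10 TEU
  Macon→L: 5 TEU
  Reno→L: 10 TEU
  Reno→M: 30 TEU
Total cost = $175.
So Reno→L carries 10 TEU.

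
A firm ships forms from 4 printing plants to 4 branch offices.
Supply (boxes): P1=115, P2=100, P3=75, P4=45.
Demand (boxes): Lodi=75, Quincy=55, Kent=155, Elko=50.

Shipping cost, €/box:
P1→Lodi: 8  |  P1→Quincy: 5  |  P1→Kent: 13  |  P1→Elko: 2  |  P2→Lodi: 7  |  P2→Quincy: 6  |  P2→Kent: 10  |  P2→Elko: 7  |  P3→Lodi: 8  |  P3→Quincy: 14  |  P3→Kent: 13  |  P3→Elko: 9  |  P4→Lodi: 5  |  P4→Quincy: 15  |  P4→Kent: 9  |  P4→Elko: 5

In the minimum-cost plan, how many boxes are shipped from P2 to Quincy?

The minimum-cost plan:
  P1→Lodi: 10 × €8 = €80
  P1→Quincy: 55 × €5 = €275
  P1→Elko: 50 × €2 = €100
  P2→Kent: 100 × €10 = €1000
  P3→Lodi: 65 × €8 = €520
  P3→Kent: 10 × €13 = €130
  P4→Kent: 45 × €9 = €405
Total cost = €2510.
The route P2→Quincy is not used.

0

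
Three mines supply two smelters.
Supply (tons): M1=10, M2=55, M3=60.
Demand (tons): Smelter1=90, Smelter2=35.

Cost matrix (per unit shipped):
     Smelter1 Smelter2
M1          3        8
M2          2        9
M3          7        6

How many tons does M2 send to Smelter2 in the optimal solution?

0

The minimum-cost plan:
  M1 to Smelter1: 10 tons
  M2 to Smelter1: 55 tons
  M3 to Smelter1: 25 tons
  M3 to Smelter2: 35 tons
Total cost = 525.
The route M2→Smelter2 is not used.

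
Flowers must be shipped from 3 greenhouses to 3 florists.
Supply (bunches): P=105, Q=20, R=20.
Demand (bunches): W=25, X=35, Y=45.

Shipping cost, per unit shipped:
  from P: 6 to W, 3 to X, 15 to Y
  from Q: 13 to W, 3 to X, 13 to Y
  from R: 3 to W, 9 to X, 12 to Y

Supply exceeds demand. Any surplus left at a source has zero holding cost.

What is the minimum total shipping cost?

830

An optimal shipping plan:
  P→W: 5 × 6 = 30
  P→X: 35 × 3 = 105
  P→Y: 25 × 15 = 375
  Q→Y: 20 × 13 = 260
  R→W: 20 × 3 = 60
Total = 30 + 105 + 375 + 260 + 60 = 830.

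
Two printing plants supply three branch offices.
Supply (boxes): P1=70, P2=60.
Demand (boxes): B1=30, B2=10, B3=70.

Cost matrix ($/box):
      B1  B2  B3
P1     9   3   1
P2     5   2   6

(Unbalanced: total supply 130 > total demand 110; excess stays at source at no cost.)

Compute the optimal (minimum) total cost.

240

A cheapest plan:
  P1→B3: 70 × $1 = $70
  P2→B1: 30 × $5 = $150
  P2→B2: 10 × $2 = $20
Total = 70 + 150 + 20 = $240.
(Supply check: P1 ships 70; P2 ships 40.)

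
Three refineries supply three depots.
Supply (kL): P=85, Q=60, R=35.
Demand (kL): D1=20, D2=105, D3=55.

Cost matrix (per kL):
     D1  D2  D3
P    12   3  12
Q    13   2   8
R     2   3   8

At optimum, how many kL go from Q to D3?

40

Optimal shipments:
  P–D2: 85 × 3 = 255
  Q–D2: 20 × 2 = 40
  Q–D3: 40 × 8 = 320
  R–D1: 20 × 2 = 40
  R–D3: 15 × 8 = 120
Total cost = 775.
So Q→D3 carries 40 kL.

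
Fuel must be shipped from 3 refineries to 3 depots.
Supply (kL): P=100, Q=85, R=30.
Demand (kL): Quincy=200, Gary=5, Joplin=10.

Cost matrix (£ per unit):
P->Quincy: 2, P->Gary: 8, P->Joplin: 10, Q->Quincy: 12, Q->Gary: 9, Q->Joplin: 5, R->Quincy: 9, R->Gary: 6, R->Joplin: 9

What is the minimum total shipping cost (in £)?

1405

Optimal allocation:
  P->Quincy: 100 kL
  Q->Quincy: 75 kL
  Q->Joplin: 10 kL
  R->Quincy: 25 kL
  R->Gary: 5 kL
Total cost = £1405.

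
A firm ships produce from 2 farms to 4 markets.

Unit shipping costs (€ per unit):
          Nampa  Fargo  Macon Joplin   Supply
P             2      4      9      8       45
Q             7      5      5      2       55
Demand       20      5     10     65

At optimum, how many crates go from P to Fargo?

5

Optimal shipments:
  P→Nampa: 20 × €2 = €40
  P→Fargo: 5 × €4 = €20
  P→Macon: 10 × €9 = €90
  P→Joplin: 10 × €8 = €80
  Q→Joplin: 55 × €2 = €110
Total cost = €340.
So P→Fargo carries 5 crates.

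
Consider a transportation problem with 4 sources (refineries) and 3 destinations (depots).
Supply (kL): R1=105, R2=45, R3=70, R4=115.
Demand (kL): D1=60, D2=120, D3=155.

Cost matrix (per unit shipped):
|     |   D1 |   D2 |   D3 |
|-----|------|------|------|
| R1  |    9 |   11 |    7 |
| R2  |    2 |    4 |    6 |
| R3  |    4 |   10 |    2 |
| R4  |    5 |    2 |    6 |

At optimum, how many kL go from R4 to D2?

The minimum-cost plan:
  R1 to D2: 5 × 11 = 55
  R1 to D3: 100 × 7 = 700
  R2 to D1: 45 × 2 = 90
  R3 to D1: 15 × 4 = 60
  R3 to D3: 55 × 2 = 110
  R4 to D2: 115 × 2 = 230
Total cost = 1245.
So R4→D2 carries 115 kL.

115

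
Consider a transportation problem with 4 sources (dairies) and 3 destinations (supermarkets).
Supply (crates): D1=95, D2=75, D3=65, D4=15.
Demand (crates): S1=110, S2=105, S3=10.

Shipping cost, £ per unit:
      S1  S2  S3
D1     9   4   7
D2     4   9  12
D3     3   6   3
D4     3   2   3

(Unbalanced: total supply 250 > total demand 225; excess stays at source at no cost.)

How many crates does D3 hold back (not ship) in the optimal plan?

0

An optimal plan:
  D1→S2: 90 × £4 = £360
  D2→S1: 55 × £4 = £220
  D3→S1: 55 × £3 = £165
  D3→S3: 10 × £3 = £30
  D4→S2: 15 × £2 = £30
Total cost = £805.
D3 ships 65 of its 65, leaving 0.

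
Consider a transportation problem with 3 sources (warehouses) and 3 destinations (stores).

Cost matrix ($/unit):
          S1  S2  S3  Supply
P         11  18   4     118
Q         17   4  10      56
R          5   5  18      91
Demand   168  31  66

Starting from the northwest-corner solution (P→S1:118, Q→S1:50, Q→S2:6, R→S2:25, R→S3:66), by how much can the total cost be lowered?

Current plan cost = 118·11 + 50·17 + 6·4 + 25·5 + 66·18 = $3485.
Optimal plan:
  P->S1: 52 × $11 = $572
  P->S3: 66 × $4 = $264
  Q->S1: 25 × $17 = $425
  Q->S2: 31 × $4 = $124
  R->S1: 91 × $5 = $455
Optimal cost = $1840.
Saving = 3485 − 1840 = $1645.

1645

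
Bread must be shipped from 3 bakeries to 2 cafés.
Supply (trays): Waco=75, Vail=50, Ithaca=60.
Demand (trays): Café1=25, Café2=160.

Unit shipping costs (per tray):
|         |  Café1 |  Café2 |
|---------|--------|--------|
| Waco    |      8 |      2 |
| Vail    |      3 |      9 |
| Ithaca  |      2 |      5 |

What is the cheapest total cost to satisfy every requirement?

Optimal allocation:
  Waco→Café2: 75 trays
  Vail→Café1: 25 trays
  Vail→Café2: 25 trays
  Ithaca→Café2: 60 trays
Total cost = 750.
(Supply check: Waco ships 75; Vail ships 50; Ithaca ships 60.)

750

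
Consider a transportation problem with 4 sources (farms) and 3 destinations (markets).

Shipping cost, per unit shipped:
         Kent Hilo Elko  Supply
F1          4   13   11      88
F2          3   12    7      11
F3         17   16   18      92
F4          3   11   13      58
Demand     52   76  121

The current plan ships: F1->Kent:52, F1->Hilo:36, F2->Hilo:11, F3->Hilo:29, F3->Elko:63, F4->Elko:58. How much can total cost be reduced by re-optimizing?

Current plan cost = 52·4 + 36·13 + 11·12 + 29·16 + 63·18 + 58·13 = 3160.
Optimal plan:
  F1 to Elko: 88 crates
  F2 to Elko: 11 crates
  F3 to Hilo: 76 crates
  F3 to Elko: 16 crates
  F4 to Kent: 52 crates
  F4 to Elko: 6 crates
Optimal cost = 2783.
Saving = 3160 − 2783 = 377.

377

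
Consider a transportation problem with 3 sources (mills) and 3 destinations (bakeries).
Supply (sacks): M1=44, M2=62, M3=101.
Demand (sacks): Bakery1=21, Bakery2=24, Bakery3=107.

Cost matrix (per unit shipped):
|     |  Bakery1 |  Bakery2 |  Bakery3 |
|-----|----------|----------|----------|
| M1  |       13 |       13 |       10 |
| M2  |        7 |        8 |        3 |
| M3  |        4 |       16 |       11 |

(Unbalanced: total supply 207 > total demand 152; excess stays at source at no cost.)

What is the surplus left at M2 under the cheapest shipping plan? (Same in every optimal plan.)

0

Minimum-cost shipments:
  M1–Bakery2: 24 × 13 = 312
  M1–Bakery3: 20 × 10 = 200
  M2–Bakery3: 62 × 3 = 186
  M3–Bakery1: 21 × 4 = 84
  M3–Bakery3: 25 × 11 = 275
Total cost = 1057.
M2 ships 62 of its 62, leaving 0.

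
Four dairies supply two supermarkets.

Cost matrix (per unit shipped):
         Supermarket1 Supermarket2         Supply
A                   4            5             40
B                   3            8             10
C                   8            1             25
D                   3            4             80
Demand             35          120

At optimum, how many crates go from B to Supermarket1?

Optimal shipments:
  A->Supermarket1: 25 × 4 = 100
  A->Supermarket2: 15 × 5 = 75
  B->Supermarket1: 10 × 3 = 30
  C->Supermarket2: 25 × 1 = 25
  D->Supermarket2: 80 × 4 = 320
Total cost = 550.
So B→Supermarket1 carries 10 crates.

10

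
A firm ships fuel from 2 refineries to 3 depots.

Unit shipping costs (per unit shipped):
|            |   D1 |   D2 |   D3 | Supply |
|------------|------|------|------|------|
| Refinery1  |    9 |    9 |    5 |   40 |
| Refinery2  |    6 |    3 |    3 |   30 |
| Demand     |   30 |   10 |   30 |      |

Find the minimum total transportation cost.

Optimal allocation:
  Refinery1 to D1: 10 × 9 = 90
  Refinery1 to D3: 30 × 5 = 150
  Refinery2 to D1: 20 × 6 = 120
  Refinery2 to D2: 10 × 3 = 30
Total = 90 + 150 + 120 + 30 = 390.
(Supply check: Refinery1 ships 40; Refinery2 ships 30.)

390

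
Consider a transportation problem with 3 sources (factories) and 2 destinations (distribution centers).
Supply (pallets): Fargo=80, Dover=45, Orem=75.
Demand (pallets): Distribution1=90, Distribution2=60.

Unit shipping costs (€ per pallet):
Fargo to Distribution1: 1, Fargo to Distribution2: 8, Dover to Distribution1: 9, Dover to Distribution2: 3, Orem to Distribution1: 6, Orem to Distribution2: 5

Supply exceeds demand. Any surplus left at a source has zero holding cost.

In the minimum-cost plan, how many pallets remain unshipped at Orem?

Minimum-cost shipments:
  Fargo–Distribution1: 80 × €1 = €80
  Dover–Distribution2: 45 × €3 = €135
  Orem–Distribution1: 10 × €6 = €60
  Orem–Distribution2: 15 × €5 = €75
Total cost = €350.
Orem ships 25 of its 75, leaving 50.

50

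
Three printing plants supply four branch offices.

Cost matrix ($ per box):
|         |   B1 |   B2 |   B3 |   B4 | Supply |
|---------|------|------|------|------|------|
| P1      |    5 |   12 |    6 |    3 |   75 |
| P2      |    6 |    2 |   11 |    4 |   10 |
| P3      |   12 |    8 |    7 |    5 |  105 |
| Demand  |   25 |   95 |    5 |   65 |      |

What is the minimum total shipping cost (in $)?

One minimum-cost allocation:
  P1->B1: 25 × $5 = $125
  P1->B4: 50 × $3 = $150
  P2->B2: 10 × $2 = $20
  P3->B2: 85 × $8 = $680
  P3->B3: 5 × $7 = $35
  P3->B4: 15 × $5 = $75
Total = 125 + 150 + 20 + 680 + 35 + 75 = $1085.

1085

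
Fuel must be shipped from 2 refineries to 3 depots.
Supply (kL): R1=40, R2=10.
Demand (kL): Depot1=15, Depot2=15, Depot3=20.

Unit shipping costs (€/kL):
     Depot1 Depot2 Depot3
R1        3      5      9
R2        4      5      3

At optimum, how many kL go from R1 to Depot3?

The minimum-cost plan:
  R1 to Depot1: 15 × €3 = €45
  R1 to Depot2: 15 × €5 = €75
  R1 to Depot3: 10 × €9 = €90
  R2 to Depot3: 10 × €3 = €30
Total cost = €240.
So R1→Depot3 carries 10 kL.

10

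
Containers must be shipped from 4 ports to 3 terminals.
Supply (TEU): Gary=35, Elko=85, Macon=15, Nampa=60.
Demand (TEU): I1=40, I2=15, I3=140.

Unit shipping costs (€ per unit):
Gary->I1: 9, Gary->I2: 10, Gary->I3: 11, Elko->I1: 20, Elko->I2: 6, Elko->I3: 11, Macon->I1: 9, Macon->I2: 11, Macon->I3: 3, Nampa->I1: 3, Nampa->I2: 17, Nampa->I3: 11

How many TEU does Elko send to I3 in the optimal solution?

Solving gives:
  Gary→I3: 35 × €11 = €385
  Elko→I2: 15 × €6 = €90
  Elko→I3: 70 × €11 = €770
  Macon→I3: 15 × €3 = €45
  Nampa→I1: 40 × €3 = €120
  Nampa→I3: 20 × €11 = €220
Total cost = €1630.
So Elko→I3 carries 70 TEU.

70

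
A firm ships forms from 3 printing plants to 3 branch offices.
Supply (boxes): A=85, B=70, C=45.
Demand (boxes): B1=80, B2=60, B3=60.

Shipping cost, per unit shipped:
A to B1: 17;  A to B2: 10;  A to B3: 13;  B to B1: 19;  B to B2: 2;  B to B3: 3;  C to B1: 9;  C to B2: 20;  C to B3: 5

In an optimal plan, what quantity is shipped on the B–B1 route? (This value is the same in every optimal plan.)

The minimum-cost plan:
  A->B1: 35 × 17 = 595
  A->B2: 50 × 10 = 500
  B->B2: 10 × 2 = 20
  B->B3: 60 × 3 = 180
  C->B1: 45 × 9 = 405
Total cost = 1700.
The route B→B1 is not used.

0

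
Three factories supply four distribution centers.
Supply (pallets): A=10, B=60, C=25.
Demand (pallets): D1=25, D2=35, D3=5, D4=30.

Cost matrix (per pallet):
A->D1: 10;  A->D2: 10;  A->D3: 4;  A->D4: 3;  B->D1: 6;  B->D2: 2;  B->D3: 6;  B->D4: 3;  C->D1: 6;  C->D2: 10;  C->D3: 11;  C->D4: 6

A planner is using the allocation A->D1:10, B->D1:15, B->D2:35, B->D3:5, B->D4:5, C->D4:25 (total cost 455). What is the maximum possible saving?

125

Current plan cost = 10·10 + 15·6 + 35·2 + 5·6 + 5·3 + 25·6 = 455.
Optimal plan:
  A–D3: 5 pallets
  A–D4: 5 pallets
  B–D2: 35 pallets
  B–D4: 25 pallets
  C–D1: 25 pallets
Optimal cost = 330.
Saving = 455 − 330 = 125.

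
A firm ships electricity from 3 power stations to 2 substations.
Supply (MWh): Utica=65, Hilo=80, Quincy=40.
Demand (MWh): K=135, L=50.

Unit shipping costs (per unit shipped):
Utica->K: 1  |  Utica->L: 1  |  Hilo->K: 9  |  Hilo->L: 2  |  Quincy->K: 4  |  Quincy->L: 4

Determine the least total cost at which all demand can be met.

595

Optimal allocation:
  Utica–K: 65 × 1 = 65
  Hilo–K: 30 × 9 = 270
  Hilo–L: 50 × 2 = 100
  Quincy–K: 40 × 4 = 160
Total = 65 + 270 + 100 + 160 = 595.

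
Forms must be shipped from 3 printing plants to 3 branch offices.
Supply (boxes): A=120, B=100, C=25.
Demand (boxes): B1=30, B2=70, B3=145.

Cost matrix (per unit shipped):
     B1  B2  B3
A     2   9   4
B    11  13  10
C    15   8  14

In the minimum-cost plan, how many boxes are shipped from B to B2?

45

Optimal shipments:
  A to B1: 30 × 2 = 60
  A to B3: 90 × 4 = 360
  B to B2: 45 × 13 = 585
  B to B3: 55 × 10 = 550
  C to B2: 25 × 8 = 200
Total cost = 1755.
So B→B2 carries 45 boxes.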